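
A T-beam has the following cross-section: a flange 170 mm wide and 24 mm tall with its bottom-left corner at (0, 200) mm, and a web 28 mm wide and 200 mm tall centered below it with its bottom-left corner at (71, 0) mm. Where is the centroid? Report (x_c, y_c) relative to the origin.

x_c = 85.00 mm, y_c = 147.21 mm

Part | A | x̄ᵢ | ȳᵢ | A·x̄ᵢ | A·ȳᵢ
web | 5600.00 | 85.00 | 100.00 | 476000.00 | 560000.00
flange | 4080.00 | 85.00 | 212.00 | 346800.00 | 864960.00
Σ | 9680.00 |  |  | 822800.00 | 1424960.00
x_c = 822800.00 / 9680.00 = 85.00 mm
y_c = 1424960.00 / 9680.00 = 147.21 mm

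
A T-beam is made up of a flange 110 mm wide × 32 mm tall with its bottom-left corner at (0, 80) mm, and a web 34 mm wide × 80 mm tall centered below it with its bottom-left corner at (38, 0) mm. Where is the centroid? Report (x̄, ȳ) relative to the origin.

Part | A | x̄ᵢ | ȳᵢ | A·x̄ᵢ | A·ȳᵢ
web | 2720.00 | 55.00 | 40.00 | 149600.00 | 108800.00
flange | 3520.00 | 55.00 | 96.00 | 193600.00 | 337920.00
Σ | 6240.00 |  |  | 343200.00 | 446720.00
x̄ = 343200.00 / 6240.00 = 55.00 mm
ȳ = 446720.00 / 6240.00 = 71.59 mm

x̄ = 55.00 mm, ȳ = 71.59 mm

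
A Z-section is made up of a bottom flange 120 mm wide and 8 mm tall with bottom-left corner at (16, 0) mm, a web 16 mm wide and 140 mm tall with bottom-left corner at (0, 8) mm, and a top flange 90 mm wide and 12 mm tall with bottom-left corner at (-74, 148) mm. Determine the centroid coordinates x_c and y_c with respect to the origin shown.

bottom flange: A = 120 × 8 = 960.00, centroid at (76.00, 4.00).
web: A = 16 × 140 = 2240.00, centroid at (8.00, 78.00).
top flange: A = 90 × 12 = 1080.00, centroid at (-29.00, 154.00).
ΣA = 4280.00 mm², ΣAx_c = 59560.00 mm³, ΣAy_c = 344880.00 mm³.
x_c = 59560.00/4280.00 = 13.92 mm; y_c = 344880.00/4280.00 = 80.58 mm.

x_c = 13.92 mm, y_c = 80.58 mm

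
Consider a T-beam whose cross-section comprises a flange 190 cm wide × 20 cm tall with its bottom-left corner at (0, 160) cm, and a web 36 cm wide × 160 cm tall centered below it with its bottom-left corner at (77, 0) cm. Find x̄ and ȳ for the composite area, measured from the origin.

Part | A | x̄ᵢ | ȳᵢ | A·x̄ᵢ | A·ȳᵢ
web | 5760.00 | 95.00 | 80.00 | 547200.00 | 460800.00
flange | 3800.00 | 95.00 | 170.00 | 361000.00 | 646000.00
Σ | 9560.00 |  |  | 908200.00 | 1106800.00
x̄ = 908200.00 / 9560.00 = 95.00 cm
ȳ = 1106800.00 / 9560.00 = 115.77 cm

x̄ = 95.00 cm, ȳ = 115.77 cm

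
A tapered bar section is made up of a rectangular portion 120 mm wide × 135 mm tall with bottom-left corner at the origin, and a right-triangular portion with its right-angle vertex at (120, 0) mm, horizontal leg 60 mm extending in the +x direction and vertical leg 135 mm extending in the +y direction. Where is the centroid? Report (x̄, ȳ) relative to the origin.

x̄ = 76.00 mm, ȳ = 63.00 mm

Part | A | x̄ᵢ | ȳᵢ | A·x̄ᵢ | A·ȳᵢ
rectangular portion | 16200.00 | 60.00 | 67.50 | 972000.00 | 1093500.00
triangular portion | 4050.00 | 140.00 | 45.00 | 567000.00 | 182250.00
Σ | 20250.00 |  |  | 1539000.00 | 1275750.00
x̄ = 1539000.00 / 20250.00 = 76.00 mm
ȳ = 1275750.00 / 20250.00 = 63.00 mm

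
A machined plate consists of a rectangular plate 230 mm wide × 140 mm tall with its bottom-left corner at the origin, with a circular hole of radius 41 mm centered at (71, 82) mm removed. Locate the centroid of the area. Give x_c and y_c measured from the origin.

Part | A | x̄ᵢ | ȳᵢ | A·x̄ᵢ | A·ȳᵢ
plate | 32200.00 | 115.00 | 70.00 | 3703000.00 | 2254000.00
hole | -5281.02 | 71.00 | 82.00 | -374952.22 | -433043.41
Σ | 26918.98 |  |  | 3328047.78 | 1820956.59
x_c = 3328047.78 / 26918.98 = 123.63 mm
y_c = 1820956.59 / 26918.98 = 67.65 mm

x_c = 123.63 mm, y_c = 67.65 mm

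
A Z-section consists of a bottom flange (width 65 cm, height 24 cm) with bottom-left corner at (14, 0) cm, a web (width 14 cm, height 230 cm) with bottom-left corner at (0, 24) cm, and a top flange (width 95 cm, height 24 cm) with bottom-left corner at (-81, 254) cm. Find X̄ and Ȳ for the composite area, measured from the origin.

bottom flange: A = 65 × 24 = 1560.00, centroid at (46.50, 12.00).
web: A = 14 × 230 = 3220.00, centroid at (7.00, 139.00).
top flange: A = 95 × 24 = 2280.00, centroid at (-33.50, 266.00).
ΣA = 7060.00 cm², ΣAX̄ = 18700.00 cm³, ΣAȲ = 1072780.00 cm³.
X̄ = 18700.00/7060.00 = 2.65 cm; Ȳ = 1072780.00/7060.00 = 151.95 cm.

X̄ = 2.65 cm, Ȳ = 151.95 cm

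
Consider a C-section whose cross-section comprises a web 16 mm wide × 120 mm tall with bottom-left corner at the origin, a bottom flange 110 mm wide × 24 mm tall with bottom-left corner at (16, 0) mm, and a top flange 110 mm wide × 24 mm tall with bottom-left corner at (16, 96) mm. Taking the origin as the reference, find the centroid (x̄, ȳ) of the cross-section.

x̄ = 54.20 mm, ȳ = 60.00 mm

Part | A | x̄ᵢ | ȳᵢ | A·x̄ᵢ | A·ȳᵢ
web | 1920.00 | 8.00 | 60.00 | 15360.00 | 115200.00
bottom flange | 2640.00 | 71.00 | 12.00 | 187440.00 | 31680.00
top flange | 2640.00 | 71.00 | 108.00 | 187440.00 | 285120.00
Σ | 7200.00 |  |  | 390240.00 | 432000.00
x̄ = 390240.00 / 7200.00 = 54.20 mm
ȳ = 432000.00 / 7200.00 = 60.00 mm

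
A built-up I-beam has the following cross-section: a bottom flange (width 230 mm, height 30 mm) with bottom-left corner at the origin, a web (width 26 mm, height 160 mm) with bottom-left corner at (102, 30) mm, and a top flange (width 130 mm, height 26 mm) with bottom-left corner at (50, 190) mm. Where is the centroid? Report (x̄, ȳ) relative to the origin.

x̄ = 115.00 mm, ȳ = 86.37 mm

Part | A | x̄ᵢ | ȳᵢ | A·x̄ᵢ | A·ȳᵢ
bottom flange | 6900.00 | 115.00 | 15.00 | 793500.00 | 103500.00
web | 4160.00 | 115.00 | 110.00 | 478400.00 | 457600.00
top flange | 3380.00 | 115.00 | 203.00 | 388700.00 | 686140.00
Σ | 14440.00 |  |  | 1660600.00 | 1247240.00
x̄ = 1660600.00 / 14440.00 = 115.00 mm
ȳ = 1247240.00 / 14440.00 = 86.37 mm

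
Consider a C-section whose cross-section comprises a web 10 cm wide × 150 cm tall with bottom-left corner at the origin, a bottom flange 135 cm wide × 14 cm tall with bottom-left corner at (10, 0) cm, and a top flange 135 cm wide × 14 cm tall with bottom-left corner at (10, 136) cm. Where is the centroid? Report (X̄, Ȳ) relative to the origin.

X̄ = 56.90 cm, Ȳ = 75.00 cm

web: A = 10 × 150 = 1500.00, centroid at (5.00, 75.00).
bottom flange: A = 135 × 14 = 1890.00, centroid at (77.50, 7.00).
top flange: A = 135 × 14 = 1890.00, centroid at (77.50, 143.00).
ΣA = 5280.00 cm²
ΣAX̄ = (1500.00)(5.00) + (1890.00)(77.50) + (1890.00)(77.50) = 300450.00 cm³
ΣAȲ = (1500.00)(75.00) + (1890.00)(7.00) + (1890.00)(143.00) = 396000.00 cm³
X̄ = 300450.00 / 5280.00 = 56.90 cm
Ȳ = 396000.00 / 5280.00 = 75.00 cm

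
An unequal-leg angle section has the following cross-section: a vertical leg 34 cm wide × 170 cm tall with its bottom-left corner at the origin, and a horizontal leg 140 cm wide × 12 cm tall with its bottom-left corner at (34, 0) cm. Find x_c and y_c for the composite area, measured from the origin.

x_c = 36.59 cm, y_c = 67.21 cm

Part | A | x̄ᵢ | ȳᵢ | A·x̄ᵢ | A·ȳᵢ
vertical leg | 5780.00 | 17.00 | 85.00 | 98260.00 | 491300.00
horizontal leg | 1680.00 | 104.00 | 6.00 | 174720.00 | 10080.00
Σ | 7460.00 |  |  | 272980.00 | 501380.00
x_c = 272980.00 / 7460.00 = 36.59 cm
y_c = 501380.00 / 7460.00 = 67.21 cm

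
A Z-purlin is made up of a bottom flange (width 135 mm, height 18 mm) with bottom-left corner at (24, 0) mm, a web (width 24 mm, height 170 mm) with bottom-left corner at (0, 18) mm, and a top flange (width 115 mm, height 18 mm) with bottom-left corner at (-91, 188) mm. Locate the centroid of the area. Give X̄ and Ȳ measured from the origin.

X̄ = 23.54 mm, Ȳ = 99.06 mm

Part | A | x̄ᵢ | ȳᵢ | A·x̄ᵢ | A·ȳᵢ
bottom flange | 2430.00 | 91.50 | 9.00 | 222345.00 | 21870.00
web | 4080.00 | 12.00 | 103.00 | 48960.00 | 420240.00
top flange | 2070.00 | -33.50 | 197.00 | -69345.00 | 407790.00
Σ | 8580.00 |  |  | 201960.00 | 849900.00
X̄ = 201960.00 / 8580.00 = 23.54 mm
Ȳ = 849900.00 / 8580.00 = 99.06 mm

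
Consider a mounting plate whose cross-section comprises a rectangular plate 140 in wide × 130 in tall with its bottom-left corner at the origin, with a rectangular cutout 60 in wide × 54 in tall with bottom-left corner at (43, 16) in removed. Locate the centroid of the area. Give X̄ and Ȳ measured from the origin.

X̄ = 69.35 in, Ȳ = 69.76 in

plate: A = 140 × 130 = 18200.00, centroid at (70.00, 65.00).
hole: A = −(60 × 54) = -3240.00, centroid at (73.00, 43.00).
ΣA = 14960.00 in²
ΣAX̄ = (18200.00)(70.00) + (-3240.00)(73.00) = 1037480.00 in³
ΣAȲ = (18200.00)(65.00) + (-3240.00)(43.00) = 1043680.00 in³
X̄ = 1037480.00 / 14960.00 = 69.35 in
Ȳ = 1043680.00 / 14960.00 = 69.76 in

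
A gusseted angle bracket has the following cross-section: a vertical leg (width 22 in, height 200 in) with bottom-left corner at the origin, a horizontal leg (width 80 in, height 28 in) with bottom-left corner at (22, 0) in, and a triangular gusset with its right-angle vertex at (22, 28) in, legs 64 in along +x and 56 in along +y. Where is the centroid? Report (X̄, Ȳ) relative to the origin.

X̄ = 31.42 in, Ȳ = 65.82 in

vertical leg: A = 22 × 200 = 4400.00, centroid at (11.00, 100.00).
horizontal leg: A = 80 × 28 = 2240.00, centroid at (62.00, 14.00).
gusset: A = ½·64·56 = 1792.00, centroid at (43.33, 46.67).
ΣA = 8432.00 in²
ΣAX̄ = (4400.00)(11.00) + (2240.00)(62.00) + (1792.00)(43.33) = 264933.33 in³
ΣAȲ = (4400.00)(100.00) + (2240.00)(14.00) + (1792.00)(46.67) = 554986.67 in³
X̄ = 264933.33 / 8432.00 = 31.42 in
Ȳ = 554986.67 / 8432.00 = 65.82 in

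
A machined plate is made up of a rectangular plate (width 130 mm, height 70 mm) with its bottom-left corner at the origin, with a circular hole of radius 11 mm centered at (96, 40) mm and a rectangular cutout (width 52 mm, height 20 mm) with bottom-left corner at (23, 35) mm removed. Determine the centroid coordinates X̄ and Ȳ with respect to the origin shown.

X̄ = 65.63 mm, Ȳ = 33.40 mm

Part | A | x̄ᵢ | ȳᵢ | A·x̄ᵢ | A·ȳᵢ
plate | 9100.00 | 65.00 | 35.00 | 591500.00 | 318500.00
hole 1 | -380.13 | 96.00 | 40.00 | -36492.74 | -15205.31
hole 2 | -1040.00 | 49.00 | 45.00 | -50960.00 | -46800.00
Σ | 7679.87 |  |  | 504047.26 | 256494.69
X̄ = 504047.26 / 7679.87 = 65.63 mm
Ȳ = 256494.69 / 7679.87 = 33.40 mm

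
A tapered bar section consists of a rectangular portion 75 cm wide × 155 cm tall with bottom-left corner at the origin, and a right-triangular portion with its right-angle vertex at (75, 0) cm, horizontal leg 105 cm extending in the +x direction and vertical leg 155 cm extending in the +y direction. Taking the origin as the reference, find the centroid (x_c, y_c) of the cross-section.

x_c = 67.35 cm, y_c = 66.86 cm

Part | A | x̄ᵢ | ȳᵢ | A·x̄ᵢ | A·ȳᵢ
rectangular portion | 11625.00 | 37.50 | 77.50 | 435937.50 | 900937.50
triangular portion | 8137.50 | 110.00 | 51.67 | 895125.00 | 420437.50
Σ | 19762.50 |  |  | 1331062.50 | 1321375.00
x_c = 1331062.50 / 19762.50 = 67.35 cm
y_c = 1321375.00 / 19762.50 = 66.86 cm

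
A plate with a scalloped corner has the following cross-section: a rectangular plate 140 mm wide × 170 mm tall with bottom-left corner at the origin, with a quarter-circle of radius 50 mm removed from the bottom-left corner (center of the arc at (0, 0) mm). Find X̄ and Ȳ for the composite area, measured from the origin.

plate: A = 140 × 170 = 23800.00, centroid at (70.00, 85.00).
removed quarter-circle: A = −¼π·50² = -1963.50, centroid at (21.22, 21.22).
ΣA = 21836.50 mm², ΣAX̄ = 1624333.33 mm³, ΣAȲ = 1981333.33 mm³.
X̄ = 1624333.33/21836.50 = 74.39 mm; Ȳ = 1981333.33/21836.50 = 90.73 mm.

X̄ = 74.39 mm, Ȳ = 90.73 mm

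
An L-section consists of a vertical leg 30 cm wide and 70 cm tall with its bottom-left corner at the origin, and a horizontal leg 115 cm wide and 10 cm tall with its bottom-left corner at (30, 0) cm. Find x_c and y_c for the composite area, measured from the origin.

Part | A | x̄ᵢ | ȳᵢ | A·x̄ᵢ | A·ȳᵢ
vertical leg | 2100.00 | 15.00 | 35.00 | 31500.00 | 73500.00
horizontal leg | 1150.00 | 87.50 | 5.00 | 100625.00 | 5750.00
Σ | 3250.00 |  |  | 132125.00 | 79250.00
x_c = 132125.00 / 3250.00 = 40.65 cm
y_c = 79250.00 / 3250.00 = 24.38 cm

x_c = 40.65 cm, y_c = 24.38 cm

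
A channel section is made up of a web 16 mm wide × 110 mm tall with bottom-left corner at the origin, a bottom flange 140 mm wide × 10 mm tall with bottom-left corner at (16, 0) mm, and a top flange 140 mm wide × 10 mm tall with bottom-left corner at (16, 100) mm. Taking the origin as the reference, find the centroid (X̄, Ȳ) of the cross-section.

Part | A | x̄ᵢ | ȳᵢ | A·x̄ᵢ | A·ȳᵢ
web | 1760.00 | 8.00 | 55.00 | 14080.00 | 96800.00
bottom flange | 1400.00 | 86.00 | 5.00 | 120400.00 | 7000.00
top flange | 1400.00 | 86.00 | 105.00 | 120400.00 | 147000.00
Σ | 4560.00 |  |  | 254880.00 | 250800.00
X̄ = 254880.00 / 4560.00 = 55.89 mm
Ȳ = 250800.00 / 4560.00 = 55.00 mm

X̄ = 55.89 mm, Ȳ = 55.00 mm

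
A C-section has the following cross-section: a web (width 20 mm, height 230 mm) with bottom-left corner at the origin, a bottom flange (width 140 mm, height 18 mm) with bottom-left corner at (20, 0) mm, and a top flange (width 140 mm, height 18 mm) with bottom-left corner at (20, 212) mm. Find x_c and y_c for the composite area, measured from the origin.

x_c = 51.83 mm, y_c = 115.00 mm

web: A = 20 × 230 = 4600.00, centroid at (10.00, 115.00).
bottom flange: A = 140 × 18 = 2520.00, centroid at (90.00, 9.00).
top flange: A = 140 × 18 = 2520.00, centroid at (90.00, 221.00).
ΣA = 9640.00 mm²
ΣAx_c = (4600.00)(10.00) + (2520.00)(90.00) + (2520.00)(90.00) = 499600.00 mm³
ΣAy_c = (4600.00)(115.00) + (2520.00)(9.00) + (2520.00)(221.00) = 1108600.00 mm³
x_c = 499600.00 / 9640.00 = 51.83 mm
y_c = 1108600.00 / 9640.00 = 115.00 mm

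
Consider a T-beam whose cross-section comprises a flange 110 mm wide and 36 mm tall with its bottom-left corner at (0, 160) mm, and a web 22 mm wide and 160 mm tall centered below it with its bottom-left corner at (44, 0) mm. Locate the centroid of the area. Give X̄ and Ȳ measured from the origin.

web: A = 22 × 160 = 3520.00, centroid at (55.00, 80.00).
flange: A = 110 × 36 = 3960.00, centroid at (55.00, 178.00).
ΣA = 7480.00 mm²
ΣAX̄ = (3520.00)(55.00) + (3960.00)(55.00) = 411400.00 mm³
ΣAȲ = (3520.00)(80.00) + (3960.00)(178.00) = 986480.00 mm³
X̄ = 411400.00 / 7480.00 = 55.00 mm
Ȳ = 986480.00 / 7480.00 = 131.88 mm

X̄ = 55.00 mm, Ȳ = 131.88 mm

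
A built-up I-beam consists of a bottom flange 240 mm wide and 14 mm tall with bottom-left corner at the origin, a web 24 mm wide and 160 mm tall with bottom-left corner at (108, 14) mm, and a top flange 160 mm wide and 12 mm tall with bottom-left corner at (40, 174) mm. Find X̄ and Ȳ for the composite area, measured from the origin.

bottom flange: A = 240 × 14 = 3360.00, centroid at (120.00, 7.00).
web: A = 24 × 160 = 3840.00, centroid at (120.00, 94.00).
top flange: A = 160 × 12 = 1920.00, centroid at (120.00, 180.00).
ΣA = 9120.00 mm²
ΣAX̄ = (3360.00)(120.00) + (3840.00)(120.00) + (1920.00)(120.00) = 1094400.00 mm³
ΣAȲ = (3360.00)(7.00) + (3840.00)(94.00) + (1920.00)(180.00) = 730080.00 mm³
X̄ = 1094400.00 / 9120.00 = 120.00 mm
Ȳ = 730080.00 / 9120.00 = 80.05 mm

X̄ = 120.00 mm, Ȳ = 80.05 mm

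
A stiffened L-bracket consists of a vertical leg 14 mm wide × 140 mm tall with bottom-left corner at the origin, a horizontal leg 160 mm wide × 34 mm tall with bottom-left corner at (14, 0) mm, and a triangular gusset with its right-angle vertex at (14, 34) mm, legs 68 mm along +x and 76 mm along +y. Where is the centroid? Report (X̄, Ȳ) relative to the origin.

vertical leg: A = 14 × 140 = 1960.00, centroid at (7.00, 70.00).
horizontal leg: A = 160 × 34 = 5440.00, centroid at (94.00, 17.00).
gusset: A = ½·68·76 = 2584.00, centroid at (36.67, 59.33).
ΣA = 9984.00 mm²
ΣAX̄ = (1960.00)(7.00) + (5440.00)(94.00) + (2584.00)(36.67) = 619826.67 mm³
ΣAȲ = (1960.00)(70.00) + (5440.00)(17.00) + (2584.00)(59.33) = 382997.33 mm³
X̄ = 619826.67 / 9984.00 = 62.08 mm
Ȳ = 382997.33 / 9984.00 = 38.36 mm

X̄ = 62.08 mm, Ȳ = 38.36 mm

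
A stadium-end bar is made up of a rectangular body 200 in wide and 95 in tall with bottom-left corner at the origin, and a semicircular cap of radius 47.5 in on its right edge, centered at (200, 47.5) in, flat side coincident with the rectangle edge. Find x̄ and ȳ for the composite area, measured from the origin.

Part | A | x̄ᵢ | ȳᵢ | A·x̄ᵢ | A·ȳᵢ
rectangular body | 19000.00 | 100.00 | 47.50 | 1900000.00 | 902500.00
semicircular end | 3544.11 | 220.16 | 47.50 | 780269.76 | 168345.19
Σ | 22544.11 |  |  | 2680269.76 | 1070845.19
x̄ = 2680269.76 / 22544.11 = 118.89 in
ȳ = 1070845.19 / 22544.11 = 47.50 in

x̄ = 118.89 in, ȳ = 47.50 in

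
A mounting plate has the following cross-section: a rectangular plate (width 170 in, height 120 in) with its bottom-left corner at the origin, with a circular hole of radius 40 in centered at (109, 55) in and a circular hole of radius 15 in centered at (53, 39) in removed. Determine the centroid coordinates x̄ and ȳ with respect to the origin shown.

plate: A = 170 × 120 = 20400.00, centroid at (85.00, 60.00).
hole 1: A = −π·40² = -5026.55, centroid at (109.00, 55.00).
hole 2: A = −π·15² = -706.86, centroid at (53.00, 39.00).
ΣA = 14666.59 in², ΣAx̄ = 1148642.75 in³, ΣAȳ = 919972.37 in³.
x̄ = 1148642.75/14666.59 = 78.32 in; ȳ = 919972.37/14666.59 = 62.73 in.

x̄ = 78.32 in, ȳ = 62.73 in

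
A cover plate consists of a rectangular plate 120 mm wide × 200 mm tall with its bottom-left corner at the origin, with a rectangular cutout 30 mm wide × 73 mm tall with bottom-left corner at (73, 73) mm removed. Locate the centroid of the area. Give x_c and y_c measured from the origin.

Part | A | x̄ᵢ | ȳᵢ | A·x̄ᵢ | A·ȳᵢ
plate | 24000.00 | 60.00 | 100.00 | 1440000.00 | 2400000.00
hole | -2190.00 | 88.00 | 109.50 | -192720.00 | -239805.00
Σ | 21810.00 |  |  | 1247280.00 | 2160195.00
x_c = 1247280.00 / 21810.00 = 57.19 mm
y_c = 2160195.00 / 21810.00 = 99.05 mm

x_c = 57.19 mm, y_c = 99.05 mm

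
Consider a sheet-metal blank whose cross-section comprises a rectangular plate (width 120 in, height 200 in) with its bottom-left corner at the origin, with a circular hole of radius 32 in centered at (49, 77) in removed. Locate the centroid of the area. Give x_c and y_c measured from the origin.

Part | A | x̄ᵢ | ȳᵢ | A·x̄ᵢ | A·ȳᵢ
plate | 24000.00 | 60.00 | 100.00 | 1440000.00 | 2400000.00
hole | -3216.99 | 49.00 | 77.00 | -157632.55 | -247708.30
Σ | 20783.01 |  |  | 1282367.45 | 2152291.70
x_c = 1282367.45 / 20783.01 = 61.70 in
y_c = 2152291.70 / 20783.01 = 103.56 in

x_c = 61.70 in, y_c = 103.56 in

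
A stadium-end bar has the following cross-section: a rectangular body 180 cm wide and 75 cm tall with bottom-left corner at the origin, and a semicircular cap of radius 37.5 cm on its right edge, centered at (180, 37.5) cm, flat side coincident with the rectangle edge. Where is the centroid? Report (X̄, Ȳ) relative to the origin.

rectangular body: A = 180 × 75 = 13500.00, centroid at (90.00, 37.50).
semicircular end: A = ½π·37.5² = 2208.93, centroid at (195.92, 37.50).
ΣA = 15708.93 cm²
ΣAX̄ = (13500.00)(90.00) + (2208.93)(195.92) = 1647764.07 cm³
ΣAȲ = (13500.00)(37.50) + (2208.93)(37.50) = 589084.96 cm³
X̄ = 1647764.07 / 15708.93 = 104.89 cm
Ȳ = 589084.96 / 15708.93 = 37.50 cm

X̄ = 104.89 cm, Ȳ = 37.50 cm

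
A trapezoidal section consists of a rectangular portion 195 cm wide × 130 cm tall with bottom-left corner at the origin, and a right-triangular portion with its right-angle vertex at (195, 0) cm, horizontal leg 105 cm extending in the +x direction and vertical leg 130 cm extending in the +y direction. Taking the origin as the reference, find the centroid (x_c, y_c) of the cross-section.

x_c = 125.61 cm, y_c = 60.40 cm

Part | A | x̄ᵢ | ȳᵢ | A·x̄ᵢ | A·ȳᵢ
rectangular portion | 25350.00 | 97.50 | 65.00 | 2471625.00 | 1647750.00
triangular portion | 6825.00 | 230.00 | 43.33 | 1569750.00 | 295750.00
Σ | 32175.00 |  |  | 4041375.00 | 1943500.00
x_c = 4041375.00 / 32175.00 = 125.61 cm
y_c = 1943500.00 / 32175.00 = 60.40 cm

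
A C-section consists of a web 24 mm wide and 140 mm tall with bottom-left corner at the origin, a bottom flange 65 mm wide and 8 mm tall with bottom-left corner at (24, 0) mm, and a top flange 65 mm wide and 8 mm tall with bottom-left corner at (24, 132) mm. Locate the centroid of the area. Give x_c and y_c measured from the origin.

x_c = 22.52 mm, y_c = 70.00 mm

web: A = 24 × 140 = 3360.00, centroid at (12.00, 70.00).
bottom flange: A = 65 × 8 = 520.00, centroid at (56.50, 4.00).
top flange: A = 65 × 8 = 520.00, centroid at (56.50, 136.00).
ΣA = 4400.00 mm²
ΣAx_c = (3360.00)(12.00) + (520.00)(56.50) + (520.00)(56.50) = 99080.00 mm³
ΣAy_c = (3360.00)(70.00) + (520.00)(4.00) + (520.00)(136.00) = 308000.00 mm³
x_c = 99080.00 / 4400.00 = 22.52 mm
y_c = 308000.00 / 4400.00 = 70.00 mm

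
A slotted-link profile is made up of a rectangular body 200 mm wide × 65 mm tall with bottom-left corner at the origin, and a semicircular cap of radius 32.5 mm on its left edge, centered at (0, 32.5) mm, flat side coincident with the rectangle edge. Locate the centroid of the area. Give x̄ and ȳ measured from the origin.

x̄ = 87.12 mm, ȳ = 32.50 mm

rectangular body: A = 200 × 65 = 13000.00, centroid at (100.00, 32.50).
semicircular end: A = ½π·32.5² = 1659.15, centroid at (-13.79, 32.50).
ΣA = 14659.15 mm²
ΣAx̄ = (13000.00)(100.00) + (1659.15)(-13.79) = 1277114.58 mm³
ΣAȳ = (13000.00)(32.50) + (1659.15)(32.50) = 476422.49 mm³
x̄ = 1277114.58 / 14659.15 = 87.12 mm
ȳ = 476422.49 / 14659.15 = 32.50 mm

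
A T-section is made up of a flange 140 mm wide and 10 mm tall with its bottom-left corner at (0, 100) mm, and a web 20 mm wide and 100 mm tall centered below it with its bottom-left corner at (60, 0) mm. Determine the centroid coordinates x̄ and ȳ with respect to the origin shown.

x̄ = 70.00 mm, ȳ = 72.65 mm

Part | A | x̄ᵢ | ȳᵢ | A·x̄ᵢ | A·ȳᵢ
web | 2000.00 | 70.00 | 50.00 | 140000.00 | 100000.00
flange | 1400.00 | 70.00 | 105.00 | 98000.00 | 147000.00
Σ | 3400.00 |  |  | 238000.00 | 247000.00
x̄ = 238000.00 / 3400.00 = 70.00 mm
ȳ = 247000.00 / 3400.00 = 72.65 mm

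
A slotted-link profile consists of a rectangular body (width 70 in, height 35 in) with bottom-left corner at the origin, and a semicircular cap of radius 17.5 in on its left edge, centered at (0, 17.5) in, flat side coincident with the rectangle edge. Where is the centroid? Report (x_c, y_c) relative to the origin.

rectangular body: A = 70 × 35 = 2450.00, centroid at (35.00, 17.50).
semicircular end: A = ½π·17.5² = 481.06, centroid at (-7.43, 17.50).
ΣA = 2931.06 in², ΣAx_c = 82177.08 in³, ΣAy_c = 51293.49 in³.
x_c = 82177.08/2931.06 = 28.04 in; y_c = 51293.49/2931.06 = 17.50 in.

x_c = 28.04 in, y_c = 17.50 in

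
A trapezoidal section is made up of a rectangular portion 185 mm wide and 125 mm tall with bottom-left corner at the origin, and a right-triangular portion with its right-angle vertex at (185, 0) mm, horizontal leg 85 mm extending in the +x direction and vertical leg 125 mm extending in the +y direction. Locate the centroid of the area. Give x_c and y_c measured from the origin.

x_c = 115.07 mm, y_c = 58.61 mm

Part | A | x̄ᵢ | ȳᵢ | A·x̄ᵢ | A·ȳᵢ
rectangular portion | 23125.00 | 92.50 | 62.50 | 2139062.50 | 1445312.50
triangular portion | 5312.50 | 213.33 | 41.67 | 1133333.33 | 221354.17
Σ | 28437.50 |  |  | 3272395.83 | 1666666.67
x_c = 3272395.83 / 28437.50 = 115.07 mm
y_c = 1666666.67 / 28437.50 = 58.61 mm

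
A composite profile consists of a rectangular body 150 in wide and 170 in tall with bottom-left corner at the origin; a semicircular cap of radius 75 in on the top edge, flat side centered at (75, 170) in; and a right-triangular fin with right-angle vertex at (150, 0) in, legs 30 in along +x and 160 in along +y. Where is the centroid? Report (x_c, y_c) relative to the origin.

rectangular body: A = 150 × 170 = 25500.00, centroid at (75.00, 85.00).
semicircular top: A = ½π·75² = 8835.73, centroid at (75.00, 201.83).
triangular fin: A = ½·30·160 = 2400.00, centroid at (160.00, 53.33).
ΣA = 36735.73 in²
ΣAx_c = (25500.00)(75.00) + (8835.73)(75.00) + (2400.00)(160.00) = 2959179.70 in³
ΣAy_c = (25500.00)(85.00) + (8835.73)(201.83) + (2400.00)(53.33) = 4078823.99 in³
x_c = 2959179.70 / 36735.73 = 80.55 in
y_c = 4078823.99 / 36735.73 = 111.03 in

x_c = 80.55 in, y_c = 111.03 in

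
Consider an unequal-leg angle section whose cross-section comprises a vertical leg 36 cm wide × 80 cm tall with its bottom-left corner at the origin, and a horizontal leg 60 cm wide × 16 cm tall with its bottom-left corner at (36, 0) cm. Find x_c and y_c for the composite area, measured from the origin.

x_c = 30.00 cm, y_c = 32.00 cm

Part | A | x̄ᵢ | ȳᵢ | A·x̄ᵢ | A·ȳᵢ
vertical leg | 2880.00 | 18.00 | 40.00 | 51840.00 | 115200.00
horizontal leg | 960.00 | 66.00 | 8.00 | 63360.00 | 7680.00
Σ | 3840.00 |  |  | 115200.00 | 122880.00
x_c = 115200.00 / 3840.00 = 30.00 cm
y_c = 122880.00 / 3840.00 = 32.00 cm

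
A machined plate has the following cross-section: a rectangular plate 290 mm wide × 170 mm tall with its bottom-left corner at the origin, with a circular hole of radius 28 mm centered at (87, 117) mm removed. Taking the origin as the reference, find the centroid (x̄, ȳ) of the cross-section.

x̄ = 148.05 mm, ȳ = 83.32 mm

plate: A = 290 × 170 = 49300.00, centroid at (145.00, 85.00).
hole: A = −π·28² = -2463.01, centroid at (87.00, 117.00).
ΣA = 46836.99 mm², ΣAx̄ = 6934218.25 mm³, ΣAȳ = 3902327.99 mm³.
x̄ = 6934218.25/46836.99 = 148.05 mm; ȳ = 3902327.99/46836.99 = 83.32 mm.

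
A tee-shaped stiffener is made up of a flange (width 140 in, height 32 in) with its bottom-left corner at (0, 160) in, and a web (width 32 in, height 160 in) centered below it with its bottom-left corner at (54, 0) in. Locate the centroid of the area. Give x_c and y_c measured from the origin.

x_c = 70.00 in, y_c = 124.80 in

web: A = 32 × 160 = 5120.00, centroid at (70.00, 80.00).
flange: A = 140 × 32 = 4480.00, centroid at (70.00, 176.00).
ΣA = 9600.00 in², ΣAx_c = 672000.00 in³, ΣAy_c = 1198080.00 in³.
x_c = 672000.00/9600.00 = 70.00 in; y_c = 1198080.00/9600.00 = 124.80 in.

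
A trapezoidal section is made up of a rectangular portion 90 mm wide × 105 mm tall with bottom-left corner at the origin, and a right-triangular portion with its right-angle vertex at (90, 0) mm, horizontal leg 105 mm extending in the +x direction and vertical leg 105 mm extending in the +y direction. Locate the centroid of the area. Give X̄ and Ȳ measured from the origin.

X̄ = 74.47 mm, Ȳ = 46.05 mm

Part | A | x̄ᵢ | ȳᵢ | A·x̄ᵢ | A·ȳᵢ
rectangular portion | 9450.00 | 45.00 | 52.50 | 425250.00 | 496125.00
triangular portion | 5512.50 | 125.00 | 35.00 | 689062.50 | 192937.50
Σ | 14962.50 |  |  | 1114312.50 | 689062.50
X̄ = 1114312.50 / 14962.50 = 74.47 mm
Ȳ = 689062.50 / 14962.50 = 46.05 mm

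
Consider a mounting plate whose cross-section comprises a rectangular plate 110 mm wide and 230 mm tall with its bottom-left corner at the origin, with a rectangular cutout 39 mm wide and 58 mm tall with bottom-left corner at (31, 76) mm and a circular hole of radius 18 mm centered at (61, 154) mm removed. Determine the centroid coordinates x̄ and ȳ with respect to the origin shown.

Part | A | x̄ᵢ | ȳᵢ | A·x̄ᵢ | A·ȳᵢ
plate | 25300.00 | 55.00 | 115.00 | 1391500.00 | 2909500.00
hole 1 | -2262.00 | 50.50 | 105.00 | -114231.00 | -237510.00
hole 2 | -1017.88 | 61.00 | 154.00 | -62090.44 | -156752.91
Σ | 22020.12 |  |  | 1215178.56 | 2515237.09
x̄ = 1215178.56 / 22020.12 = 55.18 mm
ȳ = 2515237.09 / 22020.12 = 114.22 mm

x̄ = 55.18 mm, ȳ = 114.22 mm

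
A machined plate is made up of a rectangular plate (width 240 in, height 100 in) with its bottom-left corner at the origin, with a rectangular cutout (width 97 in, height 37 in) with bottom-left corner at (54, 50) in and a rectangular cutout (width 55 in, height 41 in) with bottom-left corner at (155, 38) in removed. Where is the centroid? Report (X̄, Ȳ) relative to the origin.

X̄ = 115.70 in, Ȳ = 45.29 in

plate: A = 240 × 100 = 24000.00, centroid at (120.00, 50.00).
hole 1: A = −(97 × 37) = -3589.00, centroid at (102.50, 68.50).
hole 2: A = −(55 × 41) = -2255.00, centroid at (182.50, 58.50).
ΣA = 18156.00 in²
ΣAX̄ = (24000.00)(120.00) + (-3589.00)(102.50) + (-2255.00)(182.50) = 2100590.00 in³
ΣAȲ = (24000.00)(50.00) + (-3589.00)(68.50) + (-2255.00)(58.50) = 822236.00 in³
X̄ = 2100590.00 / 18156.00 = 115.70 in
Ȳ = 822236.00 / 18156.00 = 45.29 in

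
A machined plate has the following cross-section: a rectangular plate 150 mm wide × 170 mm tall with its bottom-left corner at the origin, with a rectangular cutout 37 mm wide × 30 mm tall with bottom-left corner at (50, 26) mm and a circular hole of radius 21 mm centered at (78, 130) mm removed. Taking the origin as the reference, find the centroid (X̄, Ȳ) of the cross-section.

plate: A = 150 × 170 = 25500.00, centroid at (75.00, 85.00).
hole 1: A = −(37 × 30) = -1110.00, centroid at (68.50, 41.00).
hole 2: A = −π·21² = -1385.44, centroid at (78.00, 130.00).
ΣA = 23004.56 mm²
ΣAX̄ = (25500.00)(75.00) + (-1110.00)(68.50) + (-1385.44)(78.00) = 1728400.50 mm³
ΣAȲ = (25500.00)(85.00) + (-1110.00)(41.00) + (-1385.44)(130.00) = 1941882.49 mm³
X̄ = 1728400.50 / 23004.56 = 75.13 mm
Ȳ = 1941882.49 / 23004.56 = 84.41 mm

X̄ = 75.13 mm, Ȳ = 84.41 mm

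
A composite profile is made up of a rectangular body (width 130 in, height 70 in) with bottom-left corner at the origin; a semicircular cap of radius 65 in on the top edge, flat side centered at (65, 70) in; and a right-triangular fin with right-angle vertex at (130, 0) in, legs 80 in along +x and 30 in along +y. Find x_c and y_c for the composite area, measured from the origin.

x_c = 71.49 in, y_c = 57.75 in

rectangular body: A = 130 × 70 = 9100.00, centroid at (65.00, 35.00).
semicircular top: A = ½π·65² = 6636.61, centroid at (65.00, 97.59).
triangular fin: A = ½·80·30 = 1200.00, centroid at (156.67, 10.00).
ΣA = 16936.61 in²
ΣAx_c = (9100.00)(65.00) + (6636.61)(65.00) + (1200.00)(156.67) = 1210879.94 in³
ΣAy_c = (9100.00)(35.00) + (6636.61)(97.59) + (1200.00)(10.00) = 978146.35 in³
x_c = 1210879.94 / 16936.61 = 71.49 in
y_c = 978146.35 / 16936.61 = 57.75 in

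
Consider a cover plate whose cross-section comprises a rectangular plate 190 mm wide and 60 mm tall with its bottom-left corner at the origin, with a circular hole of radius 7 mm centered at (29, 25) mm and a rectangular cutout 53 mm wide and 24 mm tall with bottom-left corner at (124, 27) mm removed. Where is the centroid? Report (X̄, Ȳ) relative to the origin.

X̄ = 88.94 mm, Ȳ = 28.93 mm

plate: A = 190 × 60 = 11400.00, centroid at (95.00, 30.00).
hole 1: A = −π·7² = -153.94, centroid at (29.00, 25.00).
hole 2: A = −(53 × 24) = -1272.00, centroid at (150.50, 39.00).
ΣA = 9974.06 mm², ΣAX̄ = 887099.80 mm³, ΣAȲ = 288543.55 mm³.
X̄ = 887099.80/9974.06 = 88.94 mm; Ȳ = 288543.55/9974.06 = 28.93 mm.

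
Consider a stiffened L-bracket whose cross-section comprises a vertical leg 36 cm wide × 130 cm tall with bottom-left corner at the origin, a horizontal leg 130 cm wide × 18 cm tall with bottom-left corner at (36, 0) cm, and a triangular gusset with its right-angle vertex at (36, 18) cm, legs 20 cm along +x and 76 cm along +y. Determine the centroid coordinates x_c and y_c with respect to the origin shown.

Part | A | x̄ᵢ | ȳᵢ | A·x̄ᵢ | A·ȳᵢ
vertical leg | 4680.00 | 18.00 | 65.00 | 84240.00 | 304200.00
horizontal leg | 2340.00 | 101.00 | 9.00 | 236340.00 | 21060.00
gusset | 760.00 | 42.67 | 43.33 | 32426.67 | 32933.33
Σ | 7780.00 |  |  | 353006.67 | 358193.33
x_c = 353006.67 / 7780.00 = 45.37 cm
y_c = 358193.33 / 7780.00 = 46.04 cm

x_c = 45.37 cm, y_c = 46.04 cm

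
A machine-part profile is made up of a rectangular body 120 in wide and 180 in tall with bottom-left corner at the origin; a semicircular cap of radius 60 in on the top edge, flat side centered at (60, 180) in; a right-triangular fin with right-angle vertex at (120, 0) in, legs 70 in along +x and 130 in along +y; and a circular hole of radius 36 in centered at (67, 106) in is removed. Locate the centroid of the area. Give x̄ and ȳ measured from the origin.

x̄ = 72.64 in, ȳ = 103.54 in

rectangular body: A = 120 × 180 = 21600.00, centroid at (60.00, 90.00).
semicircular top: A = ½π·60² = 5654.87, centroid at (60.00, 205.46).
triangular fin: A = ½·70·130 = 4550.00, centroid at (143.33, 43.33).
hole: A = −π·36² = -4071.50, centroid at (67.00, 106.00).
ΣA = 27733.36 in²
ΣAx̄ = (21600.00)(60.00) + (5654.87)(60.00) + (4550.00)(143.33) + (-4071.50)(67.00) = 2014667.90 in³
ΣAȳ = (21600.00)(90.00) + (5654.87)(205.46) + (4550.00)(43.33) + (-4071.50)(106.00) = 2871463.25 in³
x̄ = 2014667.90 / 27733.36 = 72.64 in
ȳ = 2871463.25 / 27733.36 = 103.54 in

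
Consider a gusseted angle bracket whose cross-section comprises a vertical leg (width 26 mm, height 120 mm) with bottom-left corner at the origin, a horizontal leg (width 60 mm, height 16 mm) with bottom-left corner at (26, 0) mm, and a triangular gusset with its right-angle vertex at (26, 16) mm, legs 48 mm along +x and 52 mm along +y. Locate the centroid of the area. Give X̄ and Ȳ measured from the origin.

X̄ = 27.54 mm, Ȳ = 44.38 mm

vertical leg: A = 26 × 120 = 3120.00, centroid at (13.00, 60.00).
horizontal leg: A = 60 × 16 = 960.00, centroid at (56.00, 8.00).
gusset: A = ½·48·52 = 1248.00, centroid at (42.00, 33.33).
ΣA = 5328.00 mm²
ΣAX̄ = (3120.00)(13.00) + (960.00)(56.00) + (1248.00)(42.00) = 146736.00 mm³
ΣAȲ = (3120.00)(60.00) + (960.00)(8.00) + (1248.00)(33.33) = 236480.00 mm³
X̄ = 146736.00 / 5328.00 = 27.54 mm
Ȳ = 236480.00 / 5328.00 = 44.38 mm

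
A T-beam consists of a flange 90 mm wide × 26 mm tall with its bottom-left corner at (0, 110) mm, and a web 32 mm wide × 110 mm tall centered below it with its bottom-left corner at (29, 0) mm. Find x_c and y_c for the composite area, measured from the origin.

web: A = 32 × 110 = 3520.00, centroid at (45.00, 55.00).
flange: A = 90 × 26 = 2340.00, centroid at (45.00, 123.00).
ΣA = 5860.00 mm²
ΣAx_c = (3520.00)(45.00) + (2340.00)(45.00) = 263700.00 mm³
ΣAy_c = (3520.00)(55.00) + (2340.00)(123.00) = 481420.00 mm³
x_c = 263700.00 / 5860.00 = 45.00 mm
y_c = 481420.00 / 5860.00 = 82.15 mm

x_c = 45.00 mm, y_c = 82.15 mm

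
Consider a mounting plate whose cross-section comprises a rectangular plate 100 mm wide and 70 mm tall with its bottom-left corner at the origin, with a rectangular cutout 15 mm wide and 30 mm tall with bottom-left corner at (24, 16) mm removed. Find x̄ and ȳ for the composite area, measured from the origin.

x̄ = 51.27 mm, ȳ = 35.27 mm

Part | A | x̄ᵢ | ȳᵢ | A·x̄ᵢ | A·ȳᵢ
plate | 7000.00 | 50.00 | 35.00 | 350000.00 | 245000.00
hole | -450.00 | 31.50 | 31.00 | -14175.00 | -13950.00
Σ | 6550.00 |  |  | 335825.00 | 231050.00
x̄ = 335825.00 / 6550.00 = 51.27 mm
ȳ = 231050.00 / 6550.00 = 35.27 mm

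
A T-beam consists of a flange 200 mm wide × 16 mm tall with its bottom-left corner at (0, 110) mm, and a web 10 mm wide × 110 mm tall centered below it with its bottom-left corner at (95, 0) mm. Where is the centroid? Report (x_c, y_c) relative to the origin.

web: A = 10 × 110 = 1100.00, centroid at (100.00, 55.00).
flange: A = 200 × 16 = 3200.00, centroid at (100.00, 118.00).
ΣA = 4300.00 mm²
ΣAx_c = (1100.00)(100.00) + (3200.00)(100.00) = 430000.00 mm³
ΣAy_c = (1100.00)(55.00) + (3200.00)(118.00) = 438100.00 mm³
x_c = 430000.00 / 4300.00 = 100.00 mm
y_c = 438100.00 / 4300.00 = 101.88 mm

x_c = 100.00 mm, y_c = 101.88 mm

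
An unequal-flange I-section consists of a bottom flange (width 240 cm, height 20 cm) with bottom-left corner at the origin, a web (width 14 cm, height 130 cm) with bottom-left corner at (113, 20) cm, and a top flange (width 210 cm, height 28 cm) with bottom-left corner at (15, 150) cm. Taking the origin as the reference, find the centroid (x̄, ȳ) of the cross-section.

Part | A | x̄ᵢ | ȳᵢ | A·x̄ᵢ | A·ȳᵢ
bottom flange | 4800.00 | 120.00 | 10.00 | 576000.00 | 48000.00
web | 1820.00 | 120.00 | 85.00 | 218400.00 | 154700.00
top flange | 5880.00 | 120.00 | 164.00 | 705600.00 | 964320.00
Σ | 12500.00 |  |  | 1500000.00 | 1167020.00
x̄ = 1500000.00 / 12500.00 = 120.00 cm
ȳ = 1167020.00 / 12500.00 = 93.36 cm

x̄ = 120.00 cm, ȳ = 93.36 cm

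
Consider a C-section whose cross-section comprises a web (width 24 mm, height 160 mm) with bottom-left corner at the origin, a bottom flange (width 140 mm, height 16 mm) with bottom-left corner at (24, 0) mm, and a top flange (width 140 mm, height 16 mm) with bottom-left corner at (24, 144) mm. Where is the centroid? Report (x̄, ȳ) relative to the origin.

x̄ = 56.15 mm, ȳ = 80.00 mm

web: A = 24 × 160 = 3840.00, centroid at (12.00, 80.00).
bottom flange: A = 140 × 16 = 2240.00, centroid at (94.00, 8.00).
top flange: A = 140 × 16 = 2240.00, centroid at (94.00, 152.00).
ΣA = 8320.00 mm²
ΣAx̄ = (3840.00)(12.00) + (2240.00)(94.00) + (2240.00)(94.00) = 467200.00 mm³
ΣAȳ = (3840.00)(80.00) + (2240.00)(8.00) + (2240.00)(152.00) = 665600.00 mm³
x̄ = 467200.00 / 8320.00 = 56.15 mm
ȳ = 665600.00 / 8320.00 = 80.00 mm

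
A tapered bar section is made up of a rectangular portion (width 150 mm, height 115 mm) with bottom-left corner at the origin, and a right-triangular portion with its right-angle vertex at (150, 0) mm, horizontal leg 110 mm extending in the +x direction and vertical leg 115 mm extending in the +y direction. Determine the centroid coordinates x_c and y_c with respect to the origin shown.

rectangular portion: A = 150 × 115 = 17250.00, centroid at (75.00, 57.50).
triangular portion: A = ½·110·115 = 6325.00, centroid at (186.67, 38.33).
ΣA = 23575.00 mm²
ΣAx_c = (17250.00)(75.00) + (6325.00)(186.67) = 2474416.67 mm³
ΣAy_c = (17250.00)(57.50) + (6325.00)(38.33) = 1234333.33 mm³
x_c = 2474416.67 / 23575.00 = 104.96 mm
y_c = 1234333.33 / 23575.00 = 52.36 mm

x_c = 104.96 mm, y_c = 52.36 mm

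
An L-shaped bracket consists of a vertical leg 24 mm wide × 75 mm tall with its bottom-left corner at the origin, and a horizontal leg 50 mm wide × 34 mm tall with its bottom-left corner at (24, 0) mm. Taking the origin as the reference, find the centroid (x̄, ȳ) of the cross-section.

x̄ = 29.97 mm, ȳ = 27.54 mm

vertical leg: A = 24 × 75 = 1800.00, centroid at (12.00, 37.50).
horizontal leg: A = 50 × 34 = 1700.00, centroid at (49.00, 17.00).
ΣA = 3500.00 mm², ΣAx̄ = 104900.00 mm³, ΣAȳ = 96400.00 mm³.
x̄ = 104900.00/3500.00 = 29.97 mm; ȳ = 96400.00/3500.00 = 27.54 mm.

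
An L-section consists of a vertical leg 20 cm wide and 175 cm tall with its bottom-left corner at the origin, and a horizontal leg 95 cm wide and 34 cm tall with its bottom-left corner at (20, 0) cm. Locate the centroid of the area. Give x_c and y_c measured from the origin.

x_c = 37.60 cm, y_c = 53.66 cm

vertical leg: A = 20 × 175 = 3500.00, centroid at (10.00, 87.50).
horizontal leg: A = 95 × 34 = 3230.00, centroid at (67.50, 17.00).
ΣA = 6730.00 cm²
ΣAx_c = (3500.00)(10.00) + (3230.00)(67.50) = 253025.00 cm³
ΣAy_c = (3500.00)(87.50) + (3230.00)(17.00) = 361160.00 cm³
x_c = 253025.00 / 6730.00 = 37.60 cm
y_c = 361160.00 / 6730.00 = 53.66 cm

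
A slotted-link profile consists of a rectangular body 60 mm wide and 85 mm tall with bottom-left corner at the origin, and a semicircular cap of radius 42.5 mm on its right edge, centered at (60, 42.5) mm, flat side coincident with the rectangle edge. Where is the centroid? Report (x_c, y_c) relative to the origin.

x_c = 47.17 mm, y_c = 42.50 mm

Part | A | x̄ᵢ | ȳᵢ | A·x̄ᵢ | A·ȳᵢ
rectangular body | 5100.00 | 30.00 | 42.50 | 153000.00 | 216750.00
semicircular end | 2837.25 | 78.04 | 42.50 | 221412.14 | 120583.16
Σ | 7937.25 |  |  | 374412.14 | 337333.16
x_c = 374412.14 / 7937.25 = 47.17 mm
y_c = 337333.16 / 7937.25 = 42.50 mm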